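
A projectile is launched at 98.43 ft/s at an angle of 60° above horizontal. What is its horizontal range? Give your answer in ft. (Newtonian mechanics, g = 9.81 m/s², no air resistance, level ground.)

v₀ = 98.43 ft/s × 0.3048 = 30.0015 m/s
R = v₀² × sin(2θ) / g = 30.0015² × sin(2 × 60°) / 9.81 = 900.09 × 0.866025 / 9.81 = 79.4598 m
R = 79.4598 m / 0.3048 = 260.7 ft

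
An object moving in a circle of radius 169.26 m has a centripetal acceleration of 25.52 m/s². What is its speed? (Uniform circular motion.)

v = √(a_c × r) = √(25.52 × 169.26) = 65.72 m/s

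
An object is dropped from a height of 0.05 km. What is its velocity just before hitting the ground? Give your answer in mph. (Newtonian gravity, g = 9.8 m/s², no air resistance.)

h = 0.05 km × 1000.0 = 50.0 m
v = √(2gh) = √(2 × 9.8 × 50.0) = 31.305 m/s
v = 31.305 m/s / 0.44704 = 70.03 mph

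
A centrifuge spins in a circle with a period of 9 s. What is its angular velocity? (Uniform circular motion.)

ω = 2π/T = 2π/9 = 0.6981 rad/s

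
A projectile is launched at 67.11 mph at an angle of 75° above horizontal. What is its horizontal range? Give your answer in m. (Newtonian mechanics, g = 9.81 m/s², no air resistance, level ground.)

v₀ = 67.11 mph × 0.44704 = 30.0009 m/s
R = v₀² × sin(2θ) / g = 30.0009² × sin(2 × 75°) / 9.81 = 900.054 × 0.5 / 9.81 = 45.87 m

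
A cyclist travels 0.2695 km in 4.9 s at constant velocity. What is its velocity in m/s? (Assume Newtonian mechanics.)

d = 0.2695 km × 1000.0 = 269.5 m
v = d / t = 269.5 / 4.9 = 55.0 m/s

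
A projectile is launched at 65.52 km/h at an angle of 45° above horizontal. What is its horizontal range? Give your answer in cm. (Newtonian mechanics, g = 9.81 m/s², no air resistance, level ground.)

v₀ = 65.52 km/h × 0.2777777777777778 = 18.2 m/s
R = v₀² × sin(2θ) / g = 18.2² × sin(2 × 45°) / 9.81 = 331.24 × 1.0 / 9.81 = 33.7655 m
R = 33.7655 m / 0.01 = 3377 cm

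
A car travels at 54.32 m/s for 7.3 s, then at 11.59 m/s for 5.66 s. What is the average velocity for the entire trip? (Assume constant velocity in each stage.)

d₁ = v₁t₁ = 54.32 × 7.3 = 396.536 m
d₂ = v₂t₂ = 11.59 × 5.66 = 65.5994 m
d_total = 462.1354 m, t_total = 12.96 s
v_avg = d_total/t_total = 462.1354/12.96 = 35.66 m/s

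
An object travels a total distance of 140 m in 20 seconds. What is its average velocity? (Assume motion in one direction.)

v_avg = Δd / Δt = 140 / 20 = 7.0 m/s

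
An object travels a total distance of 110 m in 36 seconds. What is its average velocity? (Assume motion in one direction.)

v_avg = Δd / Δt = 110 / 36 = 3.06 m/s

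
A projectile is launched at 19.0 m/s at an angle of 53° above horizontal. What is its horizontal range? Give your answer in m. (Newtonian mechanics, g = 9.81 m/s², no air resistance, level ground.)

R = v₀² × sin(2θ) / g = 19.0² × sin(2 × 53°) / 9.81 = 361.0 × 0.961262 / 9.81 = 35.37 m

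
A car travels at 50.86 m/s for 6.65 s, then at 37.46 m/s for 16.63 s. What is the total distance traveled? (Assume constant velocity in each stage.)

d₁ = v₁t₁ = 50.86 × 6.65 = 338.219 m
d₂ = v₂t₂ = 37.46 × 16.63 = 622.9598 m
d_total = 338.219 + 622.9598 = 961.18 m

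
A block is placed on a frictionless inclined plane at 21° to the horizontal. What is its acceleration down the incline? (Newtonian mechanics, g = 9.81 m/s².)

a = g sin(θ) = 9.81 × sin(21°) = 9.81 × 0.3584 = 3.52 m/s²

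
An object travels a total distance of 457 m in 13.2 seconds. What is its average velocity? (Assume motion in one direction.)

v_avg = Δd / Δt = 457 / 13.2 = 34.62 m/s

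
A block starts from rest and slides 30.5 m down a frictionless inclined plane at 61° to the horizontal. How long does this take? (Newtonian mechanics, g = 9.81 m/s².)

a = g sin(θ) = 9.81 × sin(61°) = 8.58 m/s²
t = √(2d/a) = √(2 × 30.5 / 8.58) = 2.67 s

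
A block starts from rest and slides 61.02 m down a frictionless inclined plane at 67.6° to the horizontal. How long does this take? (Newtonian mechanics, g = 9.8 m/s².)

a = g sin(θ) = 9.8 × sin(67.6°) = 9.0606 m/s²
t = √(2d/a) = √(2 × 61.02 / 9.0606) = 3.67 s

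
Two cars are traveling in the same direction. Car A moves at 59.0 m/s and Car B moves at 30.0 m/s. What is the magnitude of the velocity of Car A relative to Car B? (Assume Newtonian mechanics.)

v_rel = |v_A - v_B| = |59.0 - 30.0| = 29.0 m/s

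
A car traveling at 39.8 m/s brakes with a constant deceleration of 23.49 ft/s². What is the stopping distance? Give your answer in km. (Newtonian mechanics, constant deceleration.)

a = 23.49 ft/s² × 0.3048 = 7.15975 m/s²
d = v₀² / (2a) = 39.8² / (2 × 7.15975) = 1584.04 / 14.3195 = 110.621 m
d = 110.621 m / 1000.0 = 0.1106 km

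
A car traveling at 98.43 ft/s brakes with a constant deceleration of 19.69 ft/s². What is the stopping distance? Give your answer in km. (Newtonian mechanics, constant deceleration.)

v₀ = 98.43 ft/s × 0.3048 = 30.0015 m/s
a = 19.69 ft/s² × 0.3048 = 6.00151 m/s²
d = v₀² / (2a) = 30.0015² / (2 × 6.00151) = 900.09 / 12.003 = 74.9888 m
d = 74.9888 m / 1000.0 = 0.07499 km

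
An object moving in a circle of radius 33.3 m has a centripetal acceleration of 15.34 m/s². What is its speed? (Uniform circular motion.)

v = √(a_c × r) = √(15.34 × 33.3) = 22.6 m/s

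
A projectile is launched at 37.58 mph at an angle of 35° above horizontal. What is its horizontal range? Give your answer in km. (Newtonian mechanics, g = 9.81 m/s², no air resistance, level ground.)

v₀ = 37.58 mph × 0.44704 = 16.7998 m/s
R = v₀² × sin(2θ) / g = 16.7998² × sin(2 × 35°) / 9.81 = 282.233 × 0.939693 / 9.81 = 27.0349 m
R = 27.0349 m / 1000.0 = 0.02703 km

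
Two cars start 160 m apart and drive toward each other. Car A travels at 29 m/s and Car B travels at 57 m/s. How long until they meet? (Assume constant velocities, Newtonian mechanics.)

Combined speed: v_combined = 29 + 57 = 86 m/s
Time to meet: t = d/v_combined = 160/86 = 1.86 s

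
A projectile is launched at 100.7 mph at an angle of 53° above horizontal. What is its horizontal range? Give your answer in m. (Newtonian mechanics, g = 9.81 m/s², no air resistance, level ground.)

v₀ = 100.7 mph × 0.44704 = 45.0169 m/s
R = v₀² × sin(2θ) / g = 45.0169² × sin(2 × 53°) / 9.81 = 2026.52 × 0.961262 / 9.81 = 198.6 m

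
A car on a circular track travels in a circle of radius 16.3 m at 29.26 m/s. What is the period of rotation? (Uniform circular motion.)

T = 2πr/v = 2π×16.3/29.26 = 3.5 s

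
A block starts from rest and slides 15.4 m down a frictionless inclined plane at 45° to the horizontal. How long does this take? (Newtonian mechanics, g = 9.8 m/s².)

a = g sin(θ) = 9.8 × sin(45°) = 6.9296 m/s²
t = √(2d/a) = √(2 × 15.4 / 6.9296) = 2.11 s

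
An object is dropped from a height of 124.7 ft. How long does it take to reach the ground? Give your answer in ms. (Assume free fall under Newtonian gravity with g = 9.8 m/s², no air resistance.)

h = 124.7 ft × 0.3048 = 38.0086 m
t = √(2h/g) = √(2 × 38.0086 / 9.8) = 2.78511 s
t = 2.78511 s / 0.001 = 2785 ms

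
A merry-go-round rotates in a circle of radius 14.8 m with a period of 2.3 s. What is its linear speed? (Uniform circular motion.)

v = 2πr/T = 2π×14.8/2.3 = 40.43 m/s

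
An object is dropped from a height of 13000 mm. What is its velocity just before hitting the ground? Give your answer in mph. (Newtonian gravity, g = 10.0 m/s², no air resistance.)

h = 13000 mm × 0.001 = 13.0 m
v = √(2gh) = √(2 × 10.0 × 13.0) = 16.1245 m/s
v = 16.1245 m/s / 0.44704 = 36.07 mph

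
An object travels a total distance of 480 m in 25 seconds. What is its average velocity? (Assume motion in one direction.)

v_avg = Δd / Δt = 480 / 25 = 19.2 m/s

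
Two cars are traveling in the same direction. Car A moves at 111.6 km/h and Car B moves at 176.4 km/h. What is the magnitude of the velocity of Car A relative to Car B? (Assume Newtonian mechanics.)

v_rel = |v_A - v_B| = |111.6 - 176.4| = 64.8 km/h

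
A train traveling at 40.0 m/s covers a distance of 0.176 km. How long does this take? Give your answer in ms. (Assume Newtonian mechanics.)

d = 0.176 km × 1000.0 = 176.0 m
t = d / v = 176.0 / 40.0 = 4.4 s
t = 4.4 s / 0.001 = 4400 ms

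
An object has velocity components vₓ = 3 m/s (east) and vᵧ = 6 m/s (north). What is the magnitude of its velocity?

|v| = √(vₓ² + vᵧ²) = √(3² + 6²) = √(45) = 6.71 m/s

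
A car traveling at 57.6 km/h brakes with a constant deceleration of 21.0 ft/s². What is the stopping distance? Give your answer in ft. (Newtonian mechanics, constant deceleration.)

v₀ = 57.6 km/h × 0.2777777777777778 = 16.0 m/s
a = 21.0 ft/s² × 0.3048 = 6.4008 m/s²
d = v₀² / (2a) = 16.0² / (2 × 6.4008) = 256.0 / 12.8016 = 19.9975 m
d = 19.9975 m / 0.3048 = 65.61 ft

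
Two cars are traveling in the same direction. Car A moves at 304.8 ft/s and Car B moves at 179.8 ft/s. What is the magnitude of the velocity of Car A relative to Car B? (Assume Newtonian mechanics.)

v_rel = |v_A - v_B| = |304.8 - 179.8| = 125.0 ft/s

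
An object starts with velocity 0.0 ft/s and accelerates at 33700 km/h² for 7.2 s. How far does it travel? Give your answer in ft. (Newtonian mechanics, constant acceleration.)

v₀ = 0.0 ft/s × 0.3048 = 0.0 m/s
a = 33700 km/h² × 7.716049382716049e-05 = 2.60031 m/s²
d = v₀ × t + ½ × a × t² = 0.0 × 7.2 + 0.5 × 2.60031 × 7.2² = 67.4 m
d = 67.4 m / 0.3048 = 221.1 ft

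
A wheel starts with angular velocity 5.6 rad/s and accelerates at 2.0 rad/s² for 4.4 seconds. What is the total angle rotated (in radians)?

θ = ω₀t + ½αt² = 5.6×4.4 + ½×2.0×4.4² = 44.0 rad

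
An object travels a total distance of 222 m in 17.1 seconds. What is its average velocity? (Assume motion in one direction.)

v_avg = Δd / Δt = 222 / 17.1 = 12.98 m/s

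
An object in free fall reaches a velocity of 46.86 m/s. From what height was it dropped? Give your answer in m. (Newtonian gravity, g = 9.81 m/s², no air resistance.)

h = v² / (2g) = 46.86² / (2 × 9.81) = 111.9 m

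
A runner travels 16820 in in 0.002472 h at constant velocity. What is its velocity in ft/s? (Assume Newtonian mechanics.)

d = 16820 in × 0.0254 = 427.228 m
t = 0.002472 h × 3600.0 = 8.8992 s
v = d / t = 427.228 / 8.8992 = 48.0075 m/s
v = 48.0075 m/s / 0.3048 = 157.5 ft/s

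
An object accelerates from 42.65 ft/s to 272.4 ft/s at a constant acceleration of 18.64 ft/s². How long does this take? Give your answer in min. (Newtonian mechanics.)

v₀ = 42.65 ft/s × 0.3048 = 12.9997 m/s
v = 272.4 ft/s × 0.3048 = 83.0275 m/s
a = 18.64 ft/s² × 0.3048 = 5.68147 m/s²
t = (v - v₀) / a = (83.0275 - 12.9997) / 5.68147 = 12.3256 s
t = 12.3256 s / 60.0 = 0.2054 min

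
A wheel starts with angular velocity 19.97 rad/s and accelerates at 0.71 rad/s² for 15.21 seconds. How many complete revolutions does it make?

θ = ω₀t + ½αt² = 19.97×15.21 + ½×0.71×15.21² = 385.8708555 rad
Total revolutions = θ/(2π) = 385.8708555/(2π) = 61.41
Complete revolutions = ⌊61.41⌋ = 61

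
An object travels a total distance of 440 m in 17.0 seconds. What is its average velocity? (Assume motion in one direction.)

v_avg = Δd / Δt = 440 / 17.0 = 25.88 m/s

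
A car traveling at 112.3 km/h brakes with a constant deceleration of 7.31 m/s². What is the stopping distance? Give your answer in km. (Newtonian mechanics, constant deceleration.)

v₀ = 112.3 km/h × 0.2777777777777778 = 31.1944 m/s
d = v₀² / (2a) = 31.1944² / (2 × 7.31) = 973.091 / 14.62 = 66.5589 m
d = 66.5589 m / 1000.0 = 0.06656 km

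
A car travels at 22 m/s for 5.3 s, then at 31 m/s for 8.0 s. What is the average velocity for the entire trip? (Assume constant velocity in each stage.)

d₁ = v₁t₁ = 22 × 5.3 = 116.6 m
d₂ = v₂t₂ = 31 × 8.0 = 248.0 m
d_total = 364.6 m, t_total = 13.3 s
v_avg = d_total/t_total = 364.6/13.3 = 27.41 m/s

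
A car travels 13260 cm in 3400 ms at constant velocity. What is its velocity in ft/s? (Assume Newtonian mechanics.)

d = 13260 cm × 0.01 = 132.6 m
t = 3400 ms × 0.001 = 3.4 s
v = d / t = 132.6 / 3.4 = 39.0 m/s
v = 39.0 m/s / 0.3048 = 128.0 ft/s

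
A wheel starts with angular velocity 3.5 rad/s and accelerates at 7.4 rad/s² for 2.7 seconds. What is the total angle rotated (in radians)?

θ = ω₀t + ½αt² = 3.5×2.7 + ½×7.4×2.7² = 36.42 rad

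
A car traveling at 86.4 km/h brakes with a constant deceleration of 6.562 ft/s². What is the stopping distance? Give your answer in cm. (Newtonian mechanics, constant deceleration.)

v₀ = 86.4 km/h × 0.2777777777777778 = 24.0 m/s
a = 6.562 ft/s² × 0.3048 = 2.0001 m/s²
d = v₀² / (2a) = 24.0² / (2 × 2.0001) = 576.0 / 4.0002 = 143.993 m
d = 143.993 m / 0.01 = 14400 cm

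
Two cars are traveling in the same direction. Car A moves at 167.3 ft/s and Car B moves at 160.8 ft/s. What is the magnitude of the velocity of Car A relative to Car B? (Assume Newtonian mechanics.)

v_rel = |v_A - v_B| = |167.3 - 160.8| = 6.5 ft/s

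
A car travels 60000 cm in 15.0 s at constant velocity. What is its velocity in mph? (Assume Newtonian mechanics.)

d = 60000 cm × 0.01 = 600.0 m
v = d / t = 600.0 / 15.0 = 40.0 m/s
v = 40.0 m/s / 0.44704 = 89.48 mph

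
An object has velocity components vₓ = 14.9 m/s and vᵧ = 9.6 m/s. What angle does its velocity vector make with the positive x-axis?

θ = arctan(vᵧ/vₓ) = arctan(9.6/14.9) = 32.79°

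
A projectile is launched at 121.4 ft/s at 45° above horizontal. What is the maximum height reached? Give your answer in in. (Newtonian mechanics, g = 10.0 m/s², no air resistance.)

v₀ = 121.4 ft/s × 0.3048 = 37.0027 m/s
H = v₀² × sin²(θ) / (2g) = 37.0027² × sin(45°)² / (2 × 10.0) = 1369.2 × 0.5 / 20.0 = 34.23 m
H = 34.23 m / 0.0254 = 1348 in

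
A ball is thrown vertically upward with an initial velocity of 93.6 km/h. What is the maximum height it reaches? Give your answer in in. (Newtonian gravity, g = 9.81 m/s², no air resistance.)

v₀ = 93.6 km/h × 0.2777777777777778 = 26.0 m/s
h_max = v₀² / (2g) = 26.0² / (2 × 9.81) = 676.0 / 19.62 = 34.4546 m
h_max = 34.4546 m / 0.0254 = 1356 in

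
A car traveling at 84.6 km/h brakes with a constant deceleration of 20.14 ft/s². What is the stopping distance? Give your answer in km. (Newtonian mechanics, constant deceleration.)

v₀ = 84.6 km/h × 0.2777777777777778 = 23.5 m/s
a = 20.14 ft/s² × 0.3048 = 6.13867 m/s²
d = v₀² / (2a) = 23.5² / (2 × 6.13867) = 552.25 / 12.2773 = 44.9814 m
d = 44.9814 m / 1000.0 = 0.04498 km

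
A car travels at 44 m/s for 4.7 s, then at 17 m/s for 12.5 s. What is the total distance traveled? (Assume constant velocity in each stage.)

d₁ = v₁t₁ = 44 × 4.7 = 206.8 m
d₂ = v₂t₂ = 17 × 12.5 = 212.5 m
d_total = 206.8 + 212.5 = 419.3 m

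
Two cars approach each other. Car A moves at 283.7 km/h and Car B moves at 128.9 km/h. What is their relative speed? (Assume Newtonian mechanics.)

v_rel = v_A + v_B = 283.7 + 128.9 = 412.6 km/h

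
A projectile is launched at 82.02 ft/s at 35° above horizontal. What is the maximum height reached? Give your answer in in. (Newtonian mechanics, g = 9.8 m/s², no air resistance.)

v₀ = 82.02 ft/s × 0.3048 = 24.9997 m/s
H = v₀² × sin²(θ) / (2g) = 24.9997² × sin(35°)² / (2 × 9.8) = 624.985 × 0.32899 / 19.6 = 10.4905 m
H = 10.4905 m / 0.0254 = 413.0 in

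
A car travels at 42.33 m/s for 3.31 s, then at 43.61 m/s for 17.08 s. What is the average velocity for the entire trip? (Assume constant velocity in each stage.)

d₁ = v₁t₁ = 42.33 × 3.31 = 140.1123 m
d₂ = v₂t₂ = 43.61 × 17.08 = 744.8588 m
d_total = 884.9711 m, t_total = 20.39 s
v_avg = d_total/t_total = 884.9711/20.39 = 43.4 m/s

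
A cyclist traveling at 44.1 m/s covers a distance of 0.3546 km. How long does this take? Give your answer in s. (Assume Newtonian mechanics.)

d = 0.3546 km × 1000.0 = 354.6 m
t = d / v = 354.6 / 44.1 = 8.041 s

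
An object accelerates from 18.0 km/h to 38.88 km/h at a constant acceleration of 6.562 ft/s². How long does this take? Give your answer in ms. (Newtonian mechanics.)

v₀ = 18.0 km/h × 0.2777777777777778 = 5.0 m/s
v = 38.88 km/h × 0.2777777777777778 = 10.8 m/s
a = 6.562 ft/s² × 0.3048 = 2.0001 m/s²
t = (v - v₀) / a = (10.8 - 5.0) / 2.0001 = 2.89986 s
t = 2.89986 s / 0.001 = 2900 ms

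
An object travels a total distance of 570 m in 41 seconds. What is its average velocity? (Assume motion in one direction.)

v_avg = Δd / Δt = 570 / 41 = 13.9 m/s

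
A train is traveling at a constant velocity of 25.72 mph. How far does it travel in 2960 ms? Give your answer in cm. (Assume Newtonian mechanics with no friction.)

v = 25.72 mph × 0.44704 = 11.4979 m/s
t = 2960 ms × 0.001 = 2.96 s
d = v × t = 11.4979 × 2.96 = 34.0338 m
d = 34.0338 m / 0.01 = 3403 cm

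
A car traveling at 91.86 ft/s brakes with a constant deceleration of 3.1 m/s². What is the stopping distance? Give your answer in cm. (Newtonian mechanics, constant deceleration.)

v₀ = 91.86 ft/s × 0.3048 = 27.9989 m/s
d = v₀² / (2a) = 27.9989² / (2 × 3.1) = 783.938 / 6.2 = 126.442 m
d = 126.442 m / 0.01 = 12640 cm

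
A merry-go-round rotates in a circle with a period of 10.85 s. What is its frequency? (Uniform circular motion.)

f = 1/T = 1/10.85 = 0.0922 Hz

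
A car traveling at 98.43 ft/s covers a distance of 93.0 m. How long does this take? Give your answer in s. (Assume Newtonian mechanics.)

v = 98.43 ft/s × 0.3048 = 30.0015 m/s
t = d / v = 93.0 / 30.0015 = 3.1 s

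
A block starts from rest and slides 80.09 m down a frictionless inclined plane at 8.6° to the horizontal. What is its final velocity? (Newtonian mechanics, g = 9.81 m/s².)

a = g sin(θ) = 9.81 × sin(8.6°) = 1.4669 m/s²
v = √(2ad) = √(2 × 1.4669 × 80.09) = 15.33 m/s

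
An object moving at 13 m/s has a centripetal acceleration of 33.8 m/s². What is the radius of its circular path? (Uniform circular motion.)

r = v²/a_c = 13²/33.8 = 5.0 m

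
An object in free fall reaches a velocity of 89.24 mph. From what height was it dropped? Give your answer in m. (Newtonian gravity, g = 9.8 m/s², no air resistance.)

v = 89.24 mph × 0.44704 = 39.8938 m/s
h = v² / (2g) = 39.8938² / (2 × 9.8) = 81.2 m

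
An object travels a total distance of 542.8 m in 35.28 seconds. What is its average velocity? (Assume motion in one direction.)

v_avg = Δd / Δt = 542.8 / 35.28 = 15.39 m/s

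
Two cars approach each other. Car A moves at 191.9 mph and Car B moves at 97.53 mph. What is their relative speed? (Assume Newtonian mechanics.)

v_rel = v_A + v_B = 191.9 + 97.53 = 289.43 mph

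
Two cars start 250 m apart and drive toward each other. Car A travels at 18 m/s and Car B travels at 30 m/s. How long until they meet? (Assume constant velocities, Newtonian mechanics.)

Combined speed: v_combined = 18 + 30 = 48 m/s
Time to meet: t = d/v_combined = 250/48 = 5.21 s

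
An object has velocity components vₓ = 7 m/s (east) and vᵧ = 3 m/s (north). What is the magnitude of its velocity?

|v| = √(vₓ² + vᵧ²) = √(7² + 3²) = √(58) = 7.62 m/s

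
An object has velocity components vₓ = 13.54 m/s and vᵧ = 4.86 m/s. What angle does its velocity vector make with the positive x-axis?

θ = arctan(vᵧ/vₓ) = arctan(4.86/13.54) = 19.74°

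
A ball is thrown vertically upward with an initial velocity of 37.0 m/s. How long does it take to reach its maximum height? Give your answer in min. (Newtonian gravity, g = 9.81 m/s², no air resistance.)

t_up = v₀ / g = 37.0 / 9.81 = 3.77166 s
t_up = 3.77166 s / 60.0 = 0.06286 min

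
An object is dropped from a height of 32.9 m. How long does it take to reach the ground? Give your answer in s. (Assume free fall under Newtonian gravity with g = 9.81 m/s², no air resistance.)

t = √(2h/g) = √(2 × 32.9 / 9.81) = 2.59 s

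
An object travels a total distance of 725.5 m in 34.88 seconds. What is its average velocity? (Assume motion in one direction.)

v_avg = Δd / Δt = 725.5 / 34.88 = 20.8 m/s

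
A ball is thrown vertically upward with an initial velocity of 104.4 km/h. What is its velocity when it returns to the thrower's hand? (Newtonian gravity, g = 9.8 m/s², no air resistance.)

By conservation of energy (no air resistance), the ball returns to the throw height with the same speed as launch, but directed downward.
|v_ground| = v₀ = 104.4 km/h
v_ground = 104.4 km/h (downward)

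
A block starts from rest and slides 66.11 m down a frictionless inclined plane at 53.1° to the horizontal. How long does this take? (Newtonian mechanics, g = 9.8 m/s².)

a = g sin(θ) = 9.8 × sin(53.1°) = 7.8369 m/s²
t = √(2d/a) = √(2 × 66.11 / 7.8369) = 4.11 s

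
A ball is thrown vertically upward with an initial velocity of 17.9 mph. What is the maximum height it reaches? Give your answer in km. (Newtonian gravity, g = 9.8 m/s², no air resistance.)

v₀ = 17.9 mph × 0.44704 = 8.00202 m/s
h_max = v₀² / (2g) = 8.00202² / (2 × 9.8) = 64.0323 / 19.6 = 3.26695 m
h_max = 3.26695 m / 1000.0 = 0.003267 km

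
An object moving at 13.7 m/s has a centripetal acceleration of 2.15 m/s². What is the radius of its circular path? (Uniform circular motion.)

r = v²/a_c = 13.7²/2.15 = 87.3 m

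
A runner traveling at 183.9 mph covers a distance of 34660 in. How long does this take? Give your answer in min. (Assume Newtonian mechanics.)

d = 34660 in × 0.0254 = 880.364 m
v = 183.9 mph × 0.44704 = 82.2107 m/s
t = d / v = 880.364 / 82.2107 = 10.7086 s
t = 10.7086 s / 60.0 = 0.1785 min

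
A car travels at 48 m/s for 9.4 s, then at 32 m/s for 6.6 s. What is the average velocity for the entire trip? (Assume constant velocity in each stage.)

d₁ = v₁t₁ = 48 × 9.4 = 451.2 m
d₂ = v₂t₂ = 32 × 6.6 = 211.2 m
d_total = 662.4 m, t_total = 16.0 s
v_avg = d_total/t_total = 662.4/16.0 = 41.4 m/s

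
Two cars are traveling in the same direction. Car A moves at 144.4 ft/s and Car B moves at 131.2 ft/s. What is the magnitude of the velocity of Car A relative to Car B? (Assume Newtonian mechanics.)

v_rel = |v_A - v_B| = |144.4 - 131.2| = 13.2 ft/s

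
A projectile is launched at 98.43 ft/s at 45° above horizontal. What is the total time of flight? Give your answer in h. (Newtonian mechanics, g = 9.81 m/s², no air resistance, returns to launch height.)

v₀ = 98.43 ft/s × 0.3048 = 30.0015 m/s
T = 2 × v₀ × sin(θ) / g = 2 × 30.0015 × sin(45°) / 9.81 = 2 × 30.0015 × 0.707107 / 9.81 = 4.32503 s
T = 4.32503 s / 3600.0 = 0.001201 h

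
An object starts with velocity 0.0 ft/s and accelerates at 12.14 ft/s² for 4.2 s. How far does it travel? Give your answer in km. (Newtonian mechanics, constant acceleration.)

v₀ = 0.0 ft/s × 0.3048 = 0.0 m/s
a = 12.14 ft/s² × 0.3048 = 3.70027 m/s²
d = v₀ × t + ½ × a × t² = 0.0 × 4.2 + 0.5 × 3.70027 × 4.2² = 32.6364 m
d = 32.6364 m / 1000.0 = 0.03264 km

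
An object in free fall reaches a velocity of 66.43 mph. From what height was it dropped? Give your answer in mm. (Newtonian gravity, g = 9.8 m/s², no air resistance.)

v = 66.43 mph × 0.44704 = 29.6969 m/s
h = v² / (2g) = 29.6969² / (2 × 9.8) = 44.9952 m
h = 44.9952 m / 0.001 = 45000 mm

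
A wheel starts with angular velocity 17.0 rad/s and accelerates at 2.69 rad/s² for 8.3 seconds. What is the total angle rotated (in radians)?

θ = ω₀t + ½αt² = 17.0×8.3 + ½×2.69×8.3² = 233.76 rad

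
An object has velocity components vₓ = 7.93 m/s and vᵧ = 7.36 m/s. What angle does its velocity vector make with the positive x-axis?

θ = arctan(vᵧ/vₓ) = arctan(7.36/7.93) = 42.87°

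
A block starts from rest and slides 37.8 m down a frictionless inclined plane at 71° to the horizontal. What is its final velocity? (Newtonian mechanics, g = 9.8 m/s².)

a = g sin(θ) = 9.8 × sin(71°) = 9.2661 m/s²
v = √(2ad) = √(2 × 9.2661 × 37.8) = 26.47 m/s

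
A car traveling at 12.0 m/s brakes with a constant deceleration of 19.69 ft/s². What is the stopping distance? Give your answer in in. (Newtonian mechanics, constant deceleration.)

a = 19.69 ft/s² × 0.3048 = 6.00151 m/s²
d = v₀² / (2a) = 12.0² / (2 × 6.00151) = 144.0 / 12.003 = 11.997 m
d = 11.997 m / 0.0254 = 472.3 in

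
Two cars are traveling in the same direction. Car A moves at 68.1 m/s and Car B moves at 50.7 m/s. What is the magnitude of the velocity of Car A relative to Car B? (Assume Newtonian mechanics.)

v_rel = |v_A - v_B| = |68.1 - 50.7| = 17.4 m/s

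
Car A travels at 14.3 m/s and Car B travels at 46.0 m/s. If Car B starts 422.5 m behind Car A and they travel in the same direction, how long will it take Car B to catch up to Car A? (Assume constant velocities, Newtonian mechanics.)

Relative speed: v_rel = 46.0 - 14.3 = 31.7 m/s
Time to catch: t = d₀/v_rel = 422.5/31.7 = 13.33 s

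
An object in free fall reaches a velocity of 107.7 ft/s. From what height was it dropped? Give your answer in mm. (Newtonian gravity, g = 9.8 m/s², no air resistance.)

v = 107.7 ft/s × 0.3048 = 32.827 m/s
h = v² / (2g) = 32.827² / (2 × 9.8) = 54.9802 m
h = 54.9802 m / 0.001 = 54980 mm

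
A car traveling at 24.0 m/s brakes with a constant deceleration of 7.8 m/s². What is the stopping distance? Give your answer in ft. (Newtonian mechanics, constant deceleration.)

d = v₀² / (2a) = 24.0² / (2 × 7.8) = 576.0 / 15.6 = 36.9231 m
d = 36.9231 m / 0.3048 = 121.1 ft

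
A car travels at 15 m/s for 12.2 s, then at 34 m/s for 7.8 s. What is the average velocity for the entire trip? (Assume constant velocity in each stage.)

d₁ = v₁t₁ = 15 × 12.2 = 183.0 m
d₂ = v₂t₂ = 34 × 7.8 = 265.2 m
d_total = 448.2 m, t_total = 20.0 s
v_avg = d_total/t_total = 448.2/20.0 = 22.41 m/s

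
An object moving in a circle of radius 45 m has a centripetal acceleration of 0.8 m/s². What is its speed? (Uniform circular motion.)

v = √(a_c × r) = √(0.8 × 45) = 6.0 m/s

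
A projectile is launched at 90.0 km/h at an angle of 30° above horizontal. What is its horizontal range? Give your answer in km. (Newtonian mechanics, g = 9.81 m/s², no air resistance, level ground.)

v₀ = 90.0 km/h × 0.2777777777777778 = 25.0 m/s
R = v₀² × sin(2θ) / g = 25.0² × sin(2 × 30°) / 9.81 = 625.0 × 0.866025 / 9.81 = 55.1749 m
R = 55.1749 m / 1000.0 = 0.05517 km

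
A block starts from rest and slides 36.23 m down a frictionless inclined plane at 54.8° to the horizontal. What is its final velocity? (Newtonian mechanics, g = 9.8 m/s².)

a = g sin(θ) = 9.8 × sin(54.8°) = 8.008 m/s²
v = √(2ad) = √(2 × 8.008 × 36.23) = 24.09 m/s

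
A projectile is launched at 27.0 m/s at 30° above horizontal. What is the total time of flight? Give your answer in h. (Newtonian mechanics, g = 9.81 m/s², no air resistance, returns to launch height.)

T = 2 × v₀ × sin(θ) / g = 2 × 27.0 × sin(30°) / 9.81 = 2 × 27.0 × 0.5 / 9.81 = 2.75229 s
T = 2.75229 s / 3600.0 = 0.0007645 h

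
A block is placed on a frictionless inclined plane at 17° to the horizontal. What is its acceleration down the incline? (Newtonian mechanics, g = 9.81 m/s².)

a = g sin(θ) = 9.81 × sin(17°) = 9.81 × 0.2924 = 2.87 m/s²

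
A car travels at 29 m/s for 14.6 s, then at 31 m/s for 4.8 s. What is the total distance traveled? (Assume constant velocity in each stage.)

d₁ = v₁t₁ = 29 × 14.6 = 423.4 m
d₂ = v₂t₂ = 31 × 4.8 = 148.8 m
d_total = 423.4 + 148.8 = 572.2 m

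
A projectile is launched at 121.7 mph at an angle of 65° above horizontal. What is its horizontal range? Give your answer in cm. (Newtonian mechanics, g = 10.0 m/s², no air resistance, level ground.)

v₀ = 121.7 mph × 0.44704 = 54.4048 m/s
R = v₀² × sin(2θ) / g = 54.4048² × sin(2 × 65°) / 10.0 = 2959.88 × 0.766044 / 10.0 = 226.74 m
R = 226.74 m / 0.01 = 22670 cm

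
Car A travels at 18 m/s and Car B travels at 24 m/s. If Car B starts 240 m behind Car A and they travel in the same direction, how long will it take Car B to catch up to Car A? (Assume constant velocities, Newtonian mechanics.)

Relative speed: v_rel = 24 - 18 = 6 m/s
Time to catch: t = d₀/v_rel = 240/6 = 40.0 s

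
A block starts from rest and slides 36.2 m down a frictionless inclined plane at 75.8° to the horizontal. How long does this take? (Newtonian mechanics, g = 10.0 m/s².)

a = g sin(θ) = 10.0 × sin(75.8°) = 9.6945 m/s²
t = √(2d/a) = √(2 × 36.2 / 9.6945) = 2.73 s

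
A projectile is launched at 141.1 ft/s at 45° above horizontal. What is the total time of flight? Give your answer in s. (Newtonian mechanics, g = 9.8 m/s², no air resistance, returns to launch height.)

v₀ = 141.1 ft/s × 0.3048 = 43.0073 m/s
T = 2 × v₀ × sin(θ) / g = 2 × 43.0073 × sin(45°) / 9.8 = 2 × 43.0073 × 0.707107 / 9.8 = 6.206 s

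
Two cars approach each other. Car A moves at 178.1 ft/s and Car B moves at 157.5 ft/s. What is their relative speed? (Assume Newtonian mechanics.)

v_rel = v_A + v_B = 178.1 + 157.5 = 335.6 ft/s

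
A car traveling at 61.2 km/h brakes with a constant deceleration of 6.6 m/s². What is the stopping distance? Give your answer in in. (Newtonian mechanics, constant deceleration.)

v₀ = 61.2 km/h × 0.2777777777777778 = 17.0 m/s
d = v₀² / (2a) = 17.0² / (2 × 6.6) = 289.0 / 13.2 = 21.8939 m
d = 21.8939 m / 0.0254 = 862.0 in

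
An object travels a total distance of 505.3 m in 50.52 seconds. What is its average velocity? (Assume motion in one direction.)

v_avg = Δd / Δt = 505.3 / 50.52 = 10.0 m/s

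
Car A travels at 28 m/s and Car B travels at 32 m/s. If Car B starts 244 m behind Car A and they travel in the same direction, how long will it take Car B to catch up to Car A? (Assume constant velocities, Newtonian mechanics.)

Relative speed: v_rel = 32 - 28 = 4 m/s
Time to catch: t = d₀/v_rel = 244/4 = 61.0 s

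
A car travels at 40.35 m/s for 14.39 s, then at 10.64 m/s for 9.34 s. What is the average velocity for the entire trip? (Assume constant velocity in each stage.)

d₁ = v₁t₁ = 40.35 × 14.39 = 580.6365 m
d₂ = v₂t₂ = 10.64 × 9.34 = 99.3776 m
d_total = 680.0141 m, t_total = 23.73 s
v_avg = d_total/t_total = 680.0141/23.73 = 28.66 m/s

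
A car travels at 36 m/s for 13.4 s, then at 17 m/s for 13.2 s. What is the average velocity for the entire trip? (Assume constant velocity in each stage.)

d₁ = v₁t₁ = 36 × 13.4 = 482.4 m
d₂ = v₂t₂ = 17 × 13.2 = 224.4 m
d_total = 706.8 m, t_total = 26.6 s
v_avg = d_total/t_total = 706.8/26.6 = 26.57 m/s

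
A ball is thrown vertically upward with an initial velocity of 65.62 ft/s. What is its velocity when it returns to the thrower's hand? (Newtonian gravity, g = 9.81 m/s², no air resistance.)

By conservation of energy (no air resistance), the ball returns to the throw height with the same speed as launch, but directed downward.
|v_ground| = v₀ = 65.62 ft/s
v_ground = 65.62 ft/s (downward)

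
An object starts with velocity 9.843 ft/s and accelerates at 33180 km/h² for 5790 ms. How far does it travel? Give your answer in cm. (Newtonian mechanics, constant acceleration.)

v₀ = 9.843 ft/s × 0.3048 = 3.00015 m/s
a = 33180 km/h² × 7.716049382716049e-05 = 2.56019 m/s²
t = 5790 ms × 0.001 = 5.79 s
d = v₀ × t + ½ × a × t² = 3.00015 × 5.79 + 0.5 × 2.56019 × 5.79² = 60.2849 m
d = 60.2849 m / 0.01 = 6028 cm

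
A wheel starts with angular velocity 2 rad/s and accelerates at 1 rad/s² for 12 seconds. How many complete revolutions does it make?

θ = ω₀t + ½αt² = 2×12 + ½×1×12² = 96.0 rad
Total revolutions = θ/(2π) = 96.0/(2π) = 15.28
Complete revolutions = ⌊15.28⌋ = 15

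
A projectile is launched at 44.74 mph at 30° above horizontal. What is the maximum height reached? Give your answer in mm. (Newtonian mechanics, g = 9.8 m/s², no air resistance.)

v₀ = 44.74 mph × 0.44704 = 20.0006 m/s
H = v₀² × sin²(θ) / (2g) = 20.0006² × sin(30°)² / (2 × 9.8) = 400.024 × 0.25 / 19.6 = 5.10235 m
H = 5.10235 m / 0.001 = 5102 mm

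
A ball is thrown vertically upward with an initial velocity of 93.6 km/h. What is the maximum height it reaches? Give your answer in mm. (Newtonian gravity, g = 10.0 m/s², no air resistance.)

v₀ = 93.6 km/h × 0.2777777777777778 = 26.0 m/s
h_max = v₀² / (2g) = 26.0² / (2 × 10.0) = 676.0 / 20.0 = 33.8 m
h_max = 33.8 m / 0.001 = 33800 mm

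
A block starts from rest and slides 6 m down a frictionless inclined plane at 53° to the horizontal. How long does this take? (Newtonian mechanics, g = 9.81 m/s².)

a = g sin(θ) = 9.81 × sin(53°) = 7.8346 m/s²
t = √(2d/a) = √(2 × 6 / 7.8346) = 1.24 s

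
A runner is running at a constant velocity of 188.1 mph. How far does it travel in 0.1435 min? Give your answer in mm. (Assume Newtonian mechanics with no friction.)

v = 188.1 mph × 0.44704 = 84.0882 m/s
t = 0.1435 min × 60.0 = 8.61 s
d = v × t = 84.0882 × 8.61 = 723.999 m
d = 723.999 m / 0.001 = 724000 mm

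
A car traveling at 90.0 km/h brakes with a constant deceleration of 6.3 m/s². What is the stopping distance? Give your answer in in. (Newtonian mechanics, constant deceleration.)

v₀ = 90.0 km/h × 0.2777777777777778 = 25.0 m/s
d = v₀² / (2a) = 25.0² / (2 × 6.3) = 625.0 / 12.6 = 49.6032 m
d = 49.6032 m / 0.0254 = 1953 in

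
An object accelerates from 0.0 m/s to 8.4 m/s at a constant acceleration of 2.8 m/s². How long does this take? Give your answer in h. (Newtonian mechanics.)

t = (v - v₀) / a = (8.4 - 0.0) / 2.8 = 3.0 s
t = 3.0 s / 3600.0 = 0.0008333 h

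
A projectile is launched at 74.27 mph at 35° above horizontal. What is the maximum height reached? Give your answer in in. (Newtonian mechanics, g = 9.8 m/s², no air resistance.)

v₀ = 74.27 mph × 0.44704 = 33.2017 m/s
H = v₀² × sin²(θ) / (2g) = 33.2017² × sin(35°)² / (2 × 9.8) = 1102.35 × 0.32899 / 19.6 = 18.5032 m
H = 18.5032 m / 0.0254 = 728.5 in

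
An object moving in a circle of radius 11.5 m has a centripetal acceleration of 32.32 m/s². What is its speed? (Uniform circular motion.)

v = √(a_c × r) = √(32.32 × 11.5) = 19.28 m/s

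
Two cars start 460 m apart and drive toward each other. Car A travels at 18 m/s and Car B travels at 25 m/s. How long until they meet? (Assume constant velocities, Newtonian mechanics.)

Combined speed: v_combined = 18 + 25 = 43 m/s
Time to meet: t = d/v_combined = 460/43 = 10.7 s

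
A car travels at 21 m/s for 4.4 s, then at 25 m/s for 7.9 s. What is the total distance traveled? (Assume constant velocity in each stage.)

d₁ = v₁t₁ = 21 × 4.4 = 92.4 m
d₂ = v₂t₂ = 25 × 7.9 = 197.5 m
d_total = 92.4 + 197.5 = 289.9 m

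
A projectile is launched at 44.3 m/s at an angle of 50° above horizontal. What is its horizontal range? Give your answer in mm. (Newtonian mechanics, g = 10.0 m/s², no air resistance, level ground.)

R = v₀² × sin(2θ) / g = 44.3² × sin(2 × 50°) / 10.0 = 1962.49 × 0.984808 / 10.0 = 193.268 m
R = 193.268 m / 0.001 = 193300 mm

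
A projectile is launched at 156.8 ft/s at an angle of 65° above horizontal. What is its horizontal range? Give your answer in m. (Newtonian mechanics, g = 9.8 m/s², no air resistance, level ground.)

v₀ = 156.8 ft/s × 0.3048 = 47.7926 m/s
R = v₀² × sin(2θ) / g = 47.7926² × sin(2 × 65°) / 9.8 = 2284.13 × 0.766044 / 9.8 = 178.5 m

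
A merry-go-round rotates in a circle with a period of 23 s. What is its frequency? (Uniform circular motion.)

f = 1/T = 1/23 = 0.0435 Hz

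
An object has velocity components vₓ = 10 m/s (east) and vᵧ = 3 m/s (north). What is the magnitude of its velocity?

|v| = √(vₓ² + vᵧ²) = √(10² + 3²) = √(109) = 10.44 m/s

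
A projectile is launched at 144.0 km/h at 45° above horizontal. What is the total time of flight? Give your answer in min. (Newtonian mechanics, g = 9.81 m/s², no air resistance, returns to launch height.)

v₀ = 144.0 km/h × 0.2777777777777778 = 40.0 m/s
T = 2 × v₀ × sin(θ) / g = 2 × 40.0 × sin(45°) / 9.81 = 2 × 40.0 × 0.707107 / 9.81 = 5.76642 s
T = 5.76642 s / 60.0 = 0.09611 min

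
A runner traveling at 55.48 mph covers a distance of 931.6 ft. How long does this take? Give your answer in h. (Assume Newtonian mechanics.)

d = 931.6 ft × 0.3048 = 283.952 m
v = 55.48 mph × 0.44704 = 24.8018 m/s
t = d / v = 283.952 / 24.8018 = 11.4488 s
t = 11.4488 s / 3600.0 = 0.00318 h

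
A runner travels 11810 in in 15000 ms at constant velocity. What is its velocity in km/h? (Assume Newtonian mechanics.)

d = 11810 in × 0.0254 = 299.974 m
t = 15000 ms × 0.001 = 15.0 s
v = d / t = 299.974 / 15.0 = 19.9983 m/s
v = 19.9983 m/s / 0.2777777777777778 = 71.99 km/h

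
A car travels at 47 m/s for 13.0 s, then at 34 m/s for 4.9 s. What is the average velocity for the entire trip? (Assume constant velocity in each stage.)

d₁ = v₁t₁ = 47 × 13.0 = 611.0 m
d₂ = v₂t₂ = 34 × 4.9 = 166.6 m
d_total = 777.6 m, t_total = 17.9 s
v_avg = d_total/t_total = 777.6/17.9 = 43.44 m/s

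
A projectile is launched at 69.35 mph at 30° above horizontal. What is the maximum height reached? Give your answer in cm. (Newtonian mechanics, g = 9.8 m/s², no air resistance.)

v₀ = 69.35 mph × 0.44704 = 31.0022 m/s
H = v₀² × sin²(θ) / (2g) = 31.0022² × sin(30°)² / (2 × 9.8) = 961.136 × 0.25 / 19.6 = 12.2594 m
H = 12.2594 m / 0.01 = 1226 cm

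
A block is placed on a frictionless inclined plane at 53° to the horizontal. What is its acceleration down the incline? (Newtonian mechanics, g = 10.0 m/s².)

a = g sin(θ) = 10.0 × sin(53°) = 10.0 × 0.7986 = 7.99 m/s²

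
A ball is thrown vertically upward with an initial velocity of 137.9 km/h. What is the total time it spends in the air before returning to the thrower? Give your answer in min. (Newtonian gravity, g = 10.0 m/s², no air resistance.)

v₀ = 137.9 km/h × 0.2777777777777778 = 38.3056 m/s
t_total = 2 × v₀ / g = 2 × 38.3056 / 10.0 = 7.66112 s
t_total = 7.66112 s / 60.0 = 0.1277 min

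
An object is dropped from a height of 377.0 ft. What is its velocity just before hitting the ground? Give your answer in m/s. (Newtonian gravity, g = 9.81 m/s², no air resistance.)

h = 377.0 ft × 0.3048 = 114.91 m
v = √(2gh) = √(2 × 9.81 × 114.91) = 47.48 m/s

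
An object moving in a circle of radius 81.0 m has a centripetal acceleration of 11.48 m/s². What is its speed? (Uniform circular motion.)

v = √(a_c × r) = √(11.48 × 81.0) = 30.49 m/s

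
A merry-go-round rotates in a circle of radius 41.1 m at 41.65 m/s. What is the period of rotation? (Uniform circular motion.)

T = 2πr/v = 2π×41.1/41.65 = 6.2 s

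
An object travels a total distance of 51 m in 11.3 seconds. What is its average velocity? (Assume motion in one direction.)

v_avg = Δd / Δt = 51 / 11.3 = 4.51 m/s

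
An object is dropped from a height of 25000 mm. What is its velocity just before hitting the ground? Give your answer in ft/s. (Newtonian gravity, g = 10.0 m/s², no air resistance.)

h = 25000 mm × 0.001 = 25.0 m
v = √(2gh) = √(2 × 10.0 × 25.0) = 22.3607 m/s
v = 22.3607 m/s / 0.3048 = 73.36 ft/s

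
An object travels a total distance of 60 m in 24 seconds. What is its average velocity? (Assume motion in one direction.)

v_avg = Δd / Δt = 60 / 24 = 2.5 m/s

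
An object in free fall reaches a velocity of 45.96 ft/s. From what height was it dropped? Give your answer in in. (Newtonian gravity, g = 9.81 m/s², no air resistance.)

v = 45.96 ft/s × 0.3048 = 14.0086 m/s
h = v² / (2g) = 14.0086² / (2 × 9.81) = 10.0021 m
h = 10.0021 m / 0.0254 = 393.8 in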